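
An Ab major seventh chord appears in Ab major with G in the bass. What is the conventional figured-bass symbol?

4/2

G is the seventh of Ab major seventh, so the chord is in third inversion.
A seventh chord in third inversion is figured 6/4/2, conventionally abbreviated 4/2.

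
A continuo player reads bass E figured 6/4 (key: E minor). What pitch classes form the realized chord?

E, A, C

A fourth above E in this key is A.
A sixth above E in this key is C.
Together with the bass E, this spells A minor in second inversion.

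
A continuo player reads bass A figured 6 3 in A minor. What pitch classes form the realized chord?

A third above A in this key is C.
A sixth above A in this key is F.
Together with the bass A, this spells F major in first inversion.

A, C, F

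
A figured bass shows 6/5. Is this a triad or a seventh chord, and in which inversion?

seventh chord, first inversion

6/5 is shorthand for 6/5/3.
Intervals of 6/5/3 above the bass form a seventh chord; the bass is the third, so this is first inversion.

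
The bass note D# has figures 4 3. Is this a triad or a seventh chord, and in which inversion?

seventh chord, second inversion

4 3 is shorthand for 6/4/3.
Intervals of 6/4/3 above the bass form a seventh chord; the bass is the fifth, so this is second inversion.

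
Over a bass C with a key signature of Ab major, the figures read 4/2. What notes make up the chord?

The written figures 4/2 are shorthand for 6/4/2: the 6 is implied.
A second above C in this key is Db.
A fourth above C in this key is F.
A sixth above C in this key is Ab.
Together with the bass C, this spells Db major seventh in third inversion.

C, Db, F, Ab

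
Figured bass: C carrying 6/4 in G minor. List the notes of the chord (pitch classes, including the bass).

A fourth above C in this key is F.
A sixth above C in this key is A.
Together with the bass C, this spells F major in second inversion.

C, F, A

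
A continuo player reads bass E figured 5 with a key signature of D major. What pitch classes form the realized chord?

The written figures 5 are shorthand for 5/3: the 3 is implied.
A third above E in this key is G.
A fifth above E in this key is B.
Together with the bass E, this spells E minor in root position.

E, G, B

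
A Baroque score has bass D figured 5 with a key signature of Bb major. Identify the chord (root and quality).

D minor

The figures 5 indicate a triad in root position.
In root position the bass is the root, so the root is D.
The chord tones are D, F, A, giving D minor.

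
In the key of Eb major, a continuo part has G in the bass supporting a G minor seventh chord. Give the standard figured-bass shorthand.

G is the root of G minor seventh, so the chord is in root position.
A seventh chord in root position is figured 7/5/3, conventionally abbreviated 7.

7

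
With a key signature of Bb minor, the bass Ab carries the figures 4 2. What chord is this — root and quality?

Bb minor seventh

The figures 4 2 indicate a seventh chord in third inversion.
In third inversion the root lies a second above the bass: a second above Ab in Bb minor is Bb.
The chord tones are Ab, Bb, Db, F, giving Bb minor seventh.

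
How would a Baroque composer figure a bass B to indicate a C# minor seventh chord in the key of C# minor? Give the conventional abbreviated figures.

B is the seventh of C# minor seventh, so the chord is in third inversion.
A seventh chord in third inversion is figured 6/4/2, conventionally abbreviated 4/2.

4/2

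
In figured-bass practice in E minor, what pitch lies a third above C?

Counting 2 letter steps above C lands on E; in E minor, that letter is E.

E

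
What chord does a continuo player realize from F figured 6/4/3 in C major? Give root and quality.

B half-diminished seventh

The figures 6/4/3 indicate a seventh chord in second inversion.
In second inversion the root lies a fourth above the bass: a fourth above F in C major is B.
The chord tones are F, A, B, D, giving B half-diminished seventh.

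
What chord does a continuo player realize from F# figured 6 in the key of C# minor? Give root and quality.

The figures 6 indicate a triad in first inversion.
In first inversion the root lies a sixth above the bass: a sixth above F# in C# minor is D#.
The chord tones are F#, A, D#, giving D# diminished.

D# diminished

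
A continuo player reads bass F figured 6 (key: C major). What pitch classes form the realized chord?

The written figures 6 are shorthand for 6/3: the 3 is implied.
A third above F in this key is A.
A sixth above F in this key is D.
Together with the bass F, this spells D minor in first inversion.

F, A, D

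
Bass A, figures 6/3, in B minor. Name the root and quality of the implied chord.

F# minor

The figures 6/3 indicate a triad in first inversion.
In first inversion the root lies a sixth above the bass: a sixth above A in B minor is F#.
The chord tones are A, C#, F#, giving F# minor.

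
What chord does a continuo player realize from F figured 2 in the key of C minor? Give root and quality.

G minor seventh

The figures 2 indicate a seventh chord in third inversion.
In third inversion the root lies a second above the bass: a second above F in C minor is G.
The chord tones are F, G, Bb, D, giving G minor seventh.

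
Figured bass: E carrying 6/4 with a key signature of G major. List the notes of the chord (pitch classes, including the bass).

E, A, C

A fourth above E in this key is A.
A sixth above E in this key is C.
Together with the bass E, this spells A minor in second inversion.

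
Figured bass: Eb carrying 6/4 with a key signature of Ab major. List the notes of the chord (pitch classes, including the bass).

A fourth above Eb in this key is Ab.
A sixth above Eb in this key is C.
Together with the bass Eb, this spells Ab major in second inversion.

Eb, Ab, C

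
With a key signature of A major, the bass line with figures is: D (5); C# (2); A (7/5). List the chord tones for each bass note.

D, F#, A | C#, D, F#, A | A, C#, E, G#

D (5/3): D, F#, A.
C# (6/4/2): C#, D, F#, A.
A (7/5/3): A, C#, E, G#.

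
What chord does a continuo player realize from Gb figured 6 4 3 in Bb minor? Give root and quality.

The figures 6 4 3 indicate a seventh chord in second inversion.
In second inversion the root lies a fourth above the bass: a fourth above Gb in Bb minor is C.
The chord tones are Gb, Bb, C, Eb, giving C half-diminished seventh.

C half-diminished seventh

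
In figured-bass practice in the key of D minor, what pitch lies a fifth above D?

Counting 4 letter steps above D lands on A; in D minor, that letter is A.

A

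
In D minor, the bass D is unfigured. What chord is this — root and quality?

D minor

An unfigured bass indicates a triad in root position.
In root position the bass is the root, so the root is D.
The chord tones are D, F, A, giving D minor.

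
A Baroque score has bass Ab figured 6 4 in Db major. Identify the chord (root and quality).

The figures 6 4 indicate a triad in second inversion.
In second inversion the root lies a fourth above the bass: a fourth above Ab in Db major is Db.
The chord tones are Ab, Db, F, giving Db major.

Db major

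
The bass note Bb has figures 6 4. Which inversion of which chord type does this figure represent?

Intervals of 6/4 above the bass form a triad; the bass is the fifth, so this is second inversion.

triad, second inversion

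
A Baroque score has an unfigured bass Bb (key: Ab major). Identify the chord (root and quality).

An unfigured bass indicates a triad in root position.
In root position the bass is the root, so the root is Bb.
The chord tones are Bb, Db, F, giving Bb minor.

Bb minor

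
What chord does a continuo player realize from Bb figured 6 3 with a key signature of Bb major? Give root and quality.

G minor

The figures 6 3 indicate a triad in first inversion.
In first inversion the root lies a sixth above the bass: a sixth above Bb in Bb major is G.
The chord tones are Bb, D, G, giving G minor.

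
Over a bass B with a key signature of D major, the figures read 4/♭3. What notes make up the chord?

B, Db, E, G

The written figures 4/♭3 are shorthand for 6/4/3: the 6 is implied.
A third above B in this key is D, lowered to Db by the flat.
A fourth above B in this key is E.
A sixth above B in this key is G.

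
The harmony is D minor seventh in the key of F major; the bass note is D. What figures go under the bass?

D is the root of D minor seventh, so the chord is in root position.
A seventh chord in root position is figured 7/5/3, conventionally abbreviated 7.

7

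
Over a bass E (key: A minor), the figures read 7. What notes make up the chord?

E, G, B, D

The written figures 7 are shorthand for 7/5/3: the 5/3 are implied.
A third above E in this key is G.
A fifth above E in this key is B.
A seventh above E in this key is D.
Together with the bass E, this spells E minor seventh in root position.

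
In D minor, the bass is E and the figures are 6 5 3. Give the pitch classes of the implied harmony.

E, G, Bb, C

A third above E in this key is G.
A fifth above E in this key is Bb.
A sixth above E in this key is C.
Together with the bass E, this spells C dominant seventh in first inversion.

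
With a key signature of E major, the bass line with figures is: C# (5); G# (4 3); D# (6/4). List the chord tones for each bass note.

C# (5/3): C#, E, G#.
G# (6/4/3): G#, B, C#, E.
D# (6/4): D#, G#, B.

C#, E, G# | G#, B, C#, E | D#, G#, B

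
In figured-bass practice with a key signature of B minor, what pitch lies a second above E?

F#

Counting 1 letter step above E lands on F; in B minor, that letter is F#.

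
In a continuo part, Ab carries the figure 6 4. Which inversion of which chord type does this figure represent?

Intervals of 6/4 above the bass form a triad; the bass is the fifth, so this is second inversion.

triad, second inversion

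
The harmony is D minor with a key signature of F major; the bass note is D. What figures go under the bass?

no figures

D is the root of D minor, so the chord is in root position.
A triad in root position is figured 5/3, conventionally abbreviated (no figures — root-position triad).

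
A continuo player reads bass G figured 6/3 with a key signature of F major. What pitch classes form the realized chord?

A third above G in this key is Bb.
A sixth above G in this key is E.
Together with the bass G, this spells E diminished in first inversion.

G, Bb, E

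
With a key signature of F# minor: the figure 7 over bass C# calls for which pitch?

Counting 6 letter steps above C# lands on B; in F# minor, that letter is B.

B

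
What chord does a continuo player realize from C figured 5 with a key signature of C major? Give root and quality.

The figures 5 indicate a triad in root position.
In root position the bass is the root, so the root is C.
The chord tones are C, E, G, giving C major.

C major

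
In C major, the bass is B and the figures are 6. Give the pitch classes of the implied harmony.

The written figures 6 are shorthand for 6/3: the 3 is implied.
A third above B in this key is D.
A sixth above B in this key is G.
Together with the bass B, this spells G major in first inversion.

B, D, G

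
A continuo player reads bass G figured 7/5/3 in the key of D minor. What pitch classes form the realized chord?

G, Bb, D, F

A third above G in this key is Bb.
A fifth above G in this key is D.
A seventh above G in this key is F.
Together with the bass G, this spells G minor seventh in root position.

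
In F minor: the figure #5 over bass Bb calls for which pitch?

F#

Counting 4 letter steps above Bb lands on F; in F minor, that letter is F.
The #5 figure raises it a semitone, giving F#.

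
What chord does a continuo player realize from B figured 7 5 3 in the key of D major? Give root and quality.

B minor seventh

The figures 7 5 3 indicate a seventh chord in root position.
In root position the bass is the root, so the root is B.
The chord tones are B, D, F#, A, giving B minor seventh.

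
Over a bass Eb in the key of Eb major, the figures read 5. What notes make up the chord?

Eb, G, Bb

The written figures 5 are shorthand for 5/3: the 3 is implied.
A third above Eb in this key is G.
A fifth above Eb in this key is Bb.
Together with the bass Eb, this spells Eb major in root position.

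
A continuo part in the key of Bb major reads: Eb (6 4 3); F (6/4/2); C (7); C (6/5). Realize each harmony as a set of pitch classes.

Eb, G, A, C | F, G, Bb, D | C, Eb, G, Bb | C, Eb, G, A

Eb (6/4/3): Eb, G, A, C.
F (6/4/2): F, G, Bb, D.
C (7/5/3): C, Eb, G, Bb.
C (6/5/3): C, Eb, G, A.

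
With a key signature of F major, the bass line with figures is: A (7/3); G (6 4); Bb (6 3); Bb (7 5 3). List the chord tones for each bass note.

A (7/5/3): A, C, E, G.
G (6/4): G, C, E.
Bb (6/3): Bb, D, G.
Bb (7/5/3): Bb, D, F, A.

A, C, E, G | G, C, E | Bb, D, G | Bb, D, F, A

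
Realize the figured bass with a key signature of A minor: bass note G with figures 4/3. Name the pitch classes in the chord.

G, B, C, E

The written figures 4/3 are shorthand for 6/4/3: the 6 is implied.
A third above G in this key is B.
A fourth above G in this key is C.
A sixth above G in this key is E.
Together with the bass G, this spells C major seventh in second inversion.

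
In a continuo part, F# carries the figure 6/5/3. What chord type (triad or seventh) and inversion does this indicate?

seventh chord, first inversion

Intervals of 6/5/3 above the bass form a seventh chord; the bass is the third, so this is first inversion.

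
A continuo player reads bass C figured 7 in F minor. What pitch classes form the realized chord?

C, Eb, G, Bb

The written figures 7 are shorthand for 7/5/3: the 5/3 are implied.
A third above C in this key is Eb.
A fifth above C in this key is G.
A seventh above C in this key is Bb.
Together with the bass C, this spells C minor seventh in root position.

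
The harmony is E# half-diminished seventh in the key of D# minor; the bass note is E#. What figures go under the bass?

7

E# is the root of E# half-diminished seventh, so the chord is in root position.
A seventh chord in root position is figured 7/5/3, conventionally abbreviated 7.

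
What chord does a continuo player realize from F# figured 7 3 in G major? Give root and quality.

F# half-diminished seventh

The figures 7 3 indicate a seventh chord in root position.
In root position the bass is the root, so the root is F#.
The chord tones are F#, A, C, E, giving F# half-diminished seventh.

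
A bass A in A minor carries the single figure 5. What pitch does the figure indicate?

E

Counting 4 letter steps above A lands on E; in A minor, that letter is E.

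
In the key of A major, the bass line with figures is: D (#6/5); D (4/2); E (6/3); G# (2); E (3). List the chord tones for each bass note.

D (#6/5/3): D, F#, A, B#.
D (6/4/2): D, E, G#, B.
E (6/3): E, G#, C#.
G# (6/4/2): G#, A, C#, E.
E (5/3): E, G#, B.

D, F#, A, B# | D, E, G#, B | E, G#, C# | G#, A, C#, E | E, G#, B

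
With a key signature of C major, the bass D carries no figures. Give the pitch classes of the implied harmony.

An unfigured bass implies 5/3.
A third above D in this key is F.
A fifth above D in this key is A.
Together with the bass D, this spells D minor in root position.

D, F, A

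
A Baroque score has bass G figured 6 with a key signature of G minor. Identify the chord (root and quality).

The figures 6 indicate a triad in first inversion.
In first inversion the root lies a sixth above the bass: a sixth above G in G minor is Eb.
The chord tones are G, Bb, Eb, giving Eb major.

Eb major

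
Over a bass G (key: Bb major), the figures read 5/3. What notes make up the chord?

A third above G in this key is Bb.
A fifth above G in this key is D.
Together with the bass G, this spells G minor in root position.

G, Bb, D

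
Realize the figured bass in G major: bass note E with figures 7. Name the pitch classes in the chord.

The written figures 7 are shorthand for 7/5/3: the 5/3 are implied.
A third above E in this key is G.
A fifth above E in this key is B.
A seventh above E in this key is D.
Together with the bass E, this spells E minor seventh in root position.

E, G, B, D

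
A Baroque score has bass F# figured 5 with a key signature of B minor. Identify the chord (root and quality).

F# minor

The figures 5 indicate a triad in root position.
In root position the bass is the root, so the root is F#.
The chord tones are F#, A, C#, giving F# minor.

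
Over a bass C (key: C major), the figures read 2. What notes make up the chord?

C, D, F, A

The written figures 2 are shorthand for 6/4/2: the 6/4 are implied.
A second above C in this key is D.
A fourth above C in this key is F.
A sixth above C in this key is A.
Together with the bass C, this spells D minor seventh in third inversion.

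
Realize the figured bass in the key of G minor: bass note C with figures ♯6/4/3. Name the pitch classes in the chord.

A third above C in this key is Eb.
A fourth above C in this key is F.
A sixth above C in this key is A, raised to A# by the sharp.

C, Eb, F, A#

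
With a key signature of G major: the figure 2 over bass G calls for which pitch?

A

Counting 1 letter step above G lands on A; in G major, that letter is A.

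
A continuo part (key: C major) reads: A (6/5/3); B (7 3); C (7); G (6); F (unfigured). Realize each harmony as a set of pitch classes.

A (6/5/3): A, C, E, F.
B (7/5/3): B, D, F, A.
C (7/5/3): C, E, G, B.
G (6/3): G, B, E.
F (5/3): F, A, C.

A, C, E, F | B, D, F, A | C, E, G, B | G, B, E | F, A, C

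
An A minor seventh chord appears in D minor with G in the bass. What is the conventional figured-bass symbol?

4/2

G is the seventh of A minor seventh, so the chord is in third inversion.
A seventh chord in third inversion is figured 6/4/2, conventionally abbreviated 4/2.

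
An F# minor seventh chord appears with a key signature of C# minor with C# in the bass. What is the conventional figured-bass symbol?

C# is the fifth of F# minor seventh, so the chord is in second inversion.
A seventh chord in second inversion is figured 6/4/3, conventionally abbreviated 4/3.

4/3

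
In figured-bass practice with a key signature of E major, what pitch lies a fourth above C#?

Counting 3 letter steps above C# lands on F; in E major, that letter is F#.

F#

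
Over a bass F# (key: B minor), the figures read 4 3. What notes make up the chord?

The written figures 4 3 are shorthand for 6/4/3: the 6 is implied.
A third above F# in this key is A.
A fourth above F# in this key is B.
A sixth above F# in this key is D.
Together with the bass F#, this spells B minor seventh in second inversion.

F#, A, B, D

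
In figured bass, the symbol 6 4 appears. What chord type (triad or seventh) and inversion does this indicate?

triad, second inversion

Intervals of 6/4 above the bass form a triad; the bass is the fifth, so this is second inversion.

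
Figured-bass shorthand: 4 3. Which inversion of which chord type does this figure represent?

4 3 is shorthand for 6/4/3.
Intervals of 6/4/3 above the bass form a seventh chord; the bass is the fifth, so this is second inversion.

seventh chord, second inversion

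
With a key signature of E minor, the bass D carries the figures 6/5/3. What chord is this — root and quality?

B minor seventh

The figures 6/5/3 indicate a seventh chord in first inversion.
In first inversion the root lies a sixth above the bass: a sixth above D in E minor is B.
The chord tones are D, F#, A, B, giving B minor seventh.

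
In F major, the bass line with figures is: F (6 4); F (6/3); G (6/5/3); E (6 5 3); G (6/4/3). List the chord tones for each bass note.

F, Bb, D | F, A, D | G, Bb, D, E | E, G, Bb, C | G, Bb, C, E

F (6/4): F, Bb, D.
F (6/3): F, A, D.
G (6/5/3): G, Bb, D, E.
E (6/5/3): E, G, Bb, C.
G (6/4/3): G, Bb, C, E.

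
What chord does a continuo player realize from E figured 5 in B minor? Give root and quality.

E minor

The figures 5 indicate a triad in root position.
In root position the bass is the root, so the root is E.
The chord tones are E, G, B, giving E minor.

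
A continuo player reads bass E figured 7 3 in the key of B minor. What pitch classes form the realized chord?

The written figures 7 3 are shorthand for 7/5/3: the 5 is implied.
A third above E in this key is G.
A fifth above E in this key is B.
A seventh above E in this key is D.
Together with the bass E, this spells E minor seventh in root position.

E, G, B, D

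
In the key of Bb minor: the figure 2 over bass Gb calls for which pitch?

Counting 1 letter step above Gb lands on A; in Bb minor, that letter is Ab.

Ab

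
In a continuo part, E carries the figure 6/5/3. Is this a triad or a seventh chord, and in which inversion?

Intervals of 6/5/3 above the bass form a seventh chord; the bass is the third, so this is first inversion.

seventh chord, first inversion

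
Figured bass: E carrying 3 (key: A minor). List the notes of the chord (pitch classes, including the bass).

The written figures 3 are shorthand for 5/3: the 5 is implied.
A third above E in this key is G.
A fifth above E in this key is B.
Together with the bass E, this spells E minor in root position.

E, G, B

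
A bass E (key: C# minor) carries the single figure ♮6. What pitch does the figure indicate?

C

Counting 5 letter steps above E lands on C; in C# minor, that letter is C#.
The ♮6 figure makes it natural, giving C.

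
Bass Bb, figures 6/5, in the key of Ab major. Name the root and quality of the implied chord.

G half-diminished seventh

The figures 6/5 indicate a seventh chord in first inversion.
In first inversion the root lies a sixth above the bass: a sixth above Bb in Ab major is G.
The chord tones are Bb, Db, F, G, giving G half-diminished seventh.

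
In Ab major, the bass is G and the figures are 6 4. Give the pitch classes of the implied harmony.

A fourth above G in this key is C.
A sixth above G in this key is Eb.
Together with the bass G, this spells C minor in second inversion.

G, C, Eb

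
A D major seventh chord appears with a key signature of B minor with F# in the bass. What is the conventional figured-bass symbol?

6/5

F# is the third of D major seventh, so the chord is in first inversion.
A seventh chord in first inversion is figured 6/5/3, conventionally abbreviated 6/5.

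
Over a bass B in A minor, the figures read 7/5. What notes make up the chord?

The written figures 7/5 are shorthand for 7/5/3: the 3 is implied.
A third above B in this key is D.
A fifth above B in this key is F.
A seventh above B in this key is A.
Together with the bass B, this spells B half-diminished seventh in root position.

B, D, F, A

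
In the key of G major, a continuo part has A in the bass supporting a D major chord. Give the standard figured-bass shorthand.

A is the fifth of D major, so the chord is in second inversion.
A triad in second inversion is figured 6/4, conventionally abbreviated 6/4.

6/4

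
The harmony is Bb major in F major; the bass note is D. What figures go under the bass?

D is the third of Bb major, so the chord is in first inversion.
A triad in first inversion is figured 6/3, conventionally abbreviated 6.

6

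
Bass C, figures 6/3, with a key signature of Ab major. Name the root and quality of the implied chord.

Ab major

The figures 6/3 indicate a triad in first inversion.
In first inversion the root lies a sixth above the bass: a sixth above C in Ab major is Ab.
The chord tones are C, Eb, Ab, giving Ab major.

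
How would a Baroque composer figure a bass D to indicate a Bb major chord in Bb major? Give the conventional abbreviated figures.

D is the third of Bb major, so the chord is in first inversion.
A triad in first inversion is figured 6/3, conventionally abbreviated 6.

6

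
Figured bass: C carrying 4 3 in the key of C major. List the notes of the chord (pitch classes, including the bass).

C, E, F, A

The written figures 4 3 are shorthand for 6/4/3: the 6 is implied.
A third above C in this key is E.
A fourth above C in this key is F.
A sixth above C in this key is A.
Together with the bass C, this spells F major seventh in second inversion.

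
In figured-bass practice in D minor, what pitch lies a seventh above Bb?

A

Counting 6 letter steps above Bb lands on A; in D minor, that letter is A.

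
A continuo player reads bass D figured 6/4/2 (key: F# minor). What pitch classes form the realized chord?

D, E, G#, B

A second above D in this key is E.
A fourth above D in this key is G#.
A sixth above D in this key is B.
Together with the bass D, this spells E dominant seventh in third inversion.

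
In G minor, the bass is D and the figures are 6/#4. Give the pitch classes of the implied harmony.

A fourth above D in this key is G, raised to G# by the sharp.
A sixth above D in this key is Bb.

D, G#, Bb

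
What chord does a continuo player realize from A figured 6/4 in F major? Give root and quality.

The figures 6/4 indicate a triad in second inversion.
In second inversion the root lies a fourth above the bass: a fourth above A in F major is D.
The chord tones are A, D, F, giving D minor.

D minor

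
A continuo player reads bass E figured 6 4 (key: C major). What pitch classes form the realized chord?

A fourth above E in this key is A.
A sixth above E in this key is C.
Together with the bass E, this spells A minor in second inversion.

E, A, C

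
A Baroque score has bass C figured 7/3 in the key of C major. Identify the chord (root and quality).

C major seventh

The figures 7/3 indicate a seventh chord in root position.
In root position the bass is the root, so the root is C.
The chord tones are C, E, G, B, giving C major seventh.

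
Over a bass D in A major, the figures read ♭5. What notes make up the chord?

The written figures ♭5 are shorthand for 5/3: the 3 is implied.
A third above D in this key is F#.
A fifth above D in this key is A, lowered to Ab by the flat.

D, F#, Ab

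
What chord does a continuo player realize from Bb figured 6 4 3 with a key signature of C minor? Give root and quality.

Eb major seventh

The figures 6 4 3 indicate a seventh chord in second inversion.
In second inversion the root lies a fourth above the bass: a fourth above Bb in C minor is Eb.
The chord tones are Bb, D, Eb, G, giving Eb major seventh.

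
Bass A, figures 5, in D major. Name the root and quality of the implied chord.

A major

The figures 5 indicate a triad in root position.
In root position the bass is the root, so the root is A.
The chord tones are A, C#, E, giving A major.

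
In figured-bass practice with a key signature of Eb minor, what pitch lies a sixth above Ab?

Counting 5 letter steps above Ab lands on F; in Eb minor, that letter is F.

F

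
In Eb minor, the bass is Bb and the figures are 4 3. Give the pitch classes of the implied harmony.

The written figures 4 3 are shorthand for 6/4/3: the 6 is implied.
A third above Bb in this key is Db.
A fourth above Bb in this key is Eb.
A sixth above Bb in this key is Gb.
Together with the bass Bb, this spells Eb minor seventh in second inversion.

Bb, Db, Eb, Gb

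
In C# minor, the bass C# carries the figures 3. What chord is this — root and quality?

C# minor

The figures 3 indicate a triad in root position.
In root position the bass is the root, so the root is C#.
The chord tones are C#, E, G#, giving C# minor.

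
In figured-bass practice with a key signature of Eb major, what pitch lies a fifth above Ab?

Counting 4 letter steps above Ab lands on E; in Eb major, that letter is Eb.

Eb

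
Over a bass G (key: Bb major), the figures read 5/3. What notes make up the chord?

A third above G in this key is Bb.
A fifth above G in this key is D.
Together with the bass G, this spells G minor in root position.

G, Bb, D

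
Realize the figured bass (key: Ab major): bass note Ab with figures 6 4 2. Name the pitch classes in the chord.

A second above Ab in this key is Bb.
A fourth above Ab in this key is Db.
A sixth above Ab in this key is F.
Together with the bass Ab, this spells Bb minor seventh in third inversion.

Ab, Bb, Db, F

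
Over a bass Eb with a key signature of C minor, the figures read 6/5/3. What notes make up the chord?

Eb, G, Bb, C

A third above Eb in this key is G.
A fifth above Eb in this key is Bb.
A sixth above Eb in this key is C.
Together with the bass Eb, this spells C minor seventh in first inversion.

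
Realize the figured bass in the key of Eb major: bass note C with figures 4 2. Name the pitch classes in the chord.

The written figures 4 2 are shorthand for 6/4/2: the 6 is implied.
A second above C in this key is D.
A fourth above C in this key is F.
A sixth above C in this key is Ab.
Together with the bass C, this spells D half-diminished seventh in third inversion.

C, D, F, Ab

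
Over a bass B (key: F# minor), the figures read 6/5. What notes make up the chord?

B, D, F#, G#

The written figures 6/5 are shorthand for 6/5/3: the 3 is implied.
A third above B in this key is D.
A fifth above B in this key is F#.
A sixth above B in this key is G#.
Together with the bass B, this spells G# half-diminished seventh in first inversion.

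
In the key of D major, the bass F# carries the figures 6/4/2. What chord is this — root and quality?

G major seventh

The figures 6/4/2 indicate a seventh chord in third inversion.
In third inversion the root lies a second above the bass: a second above F# in D major is G.
The chord tones are F#, G, B, D, giving G major seventh.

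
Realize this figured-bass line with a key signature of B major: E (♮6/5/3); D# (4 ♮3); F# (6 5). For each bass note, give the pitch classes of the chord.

E, G#, B, C | D#, F, G#, B | F#, A#, C#, D#

E (♮6/5/3): E, G#, B, C.
D# (6/4/♮3): D#, F, G#, B.
F# (6/5/3): F#, A#, C#, D#.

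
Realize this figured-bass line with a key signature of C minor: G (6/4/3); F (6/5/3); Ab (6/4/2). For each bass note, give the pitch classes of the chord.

G, Bb, C, Eb | F, Ab, C, D | Ab, Bb, D, F

G (6/4/3): G, Bb, C, Eb.
F (6/5/3): F, Ab, C, D.
Ab (6/4/2): Ab, Bb, D, F.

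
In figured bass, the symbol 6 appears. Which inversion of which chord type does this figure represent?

triad, first inversion

6 is shorthand for 6/3.
Intervals of 6/3 above the bass form a triad; the bass is the third, so this is first inversion.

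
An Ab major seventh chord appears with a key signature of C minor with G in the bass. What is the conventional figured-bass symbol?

G is the seventh of Ab major seventh, so the chord is in third inversion.
A seventh chord in third inversion is figured 6/4/2, conventionally abbreviated 4/2.

4/2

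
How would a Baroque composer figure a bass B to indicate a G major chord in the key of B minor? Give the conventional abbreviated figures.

B is the third of G major, so the chord is in first inversion.
A triad in first inversion is figured 6/3, conventionally abbreviated 6.

6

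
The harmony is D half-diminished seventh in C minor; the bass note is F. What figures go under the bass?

F is the third of D half-diminished seventh, so the chord is in first inversion.
A seventh chord in first inversion is figured 6/5/3, conventionally abbreviated 6/5.

6/5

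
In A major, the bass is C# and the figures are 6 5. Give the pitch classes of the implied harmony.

The written figures 6 5 are shorthand for 6/5/3: the 3 is implied.
A third above C# in this key is E.
A fifth above C# in this key is G#.
A sixth above C# in this key is A.
Together with the bass C#, this spells A major seventh in first inversion.

C#, E, G#, A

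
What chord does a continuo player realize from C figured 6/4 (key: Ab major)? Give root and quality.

F minor

The figures 6/4 indicate a triad in second inversion.
In second inversion the root lies a fourth above the bass: a fourth above C in Ab major is F.
The chord tones are C, F, Ab, giving F minor.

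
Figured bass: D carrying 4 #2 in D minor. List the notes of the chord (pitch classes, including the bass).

D, E#, G, Bb

The written figures 4 #2 are shorthand for 6/4/2: the 6 is implied.
A second above D in this key is E, raised to E# by the sharp.
A fourth above D in this key is G.
A sixth above D in this key is Bb.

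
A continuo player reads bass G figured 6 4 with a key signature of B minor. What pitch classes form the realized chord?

G, C#, E

A fourth above G in this key is C#.
A sixth above G in this key is E.
Together with the bass G, this spells C# diminished in second inversion.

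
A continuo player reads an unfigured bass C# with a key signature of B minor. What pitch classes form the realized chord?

An unfigured bass implies 5/3.
A third above C# in this key is E.
A fifth above C# in this key is G.
Together with the bass C#, this spells C# diminished in root position.

C#, E, G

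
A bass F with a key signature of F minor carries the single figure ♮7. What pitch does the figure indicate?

E

Counting 6 letter steps above F lands on E; in F minor, that letter is Eb.
The ♮7 figure makes it natural, giving E.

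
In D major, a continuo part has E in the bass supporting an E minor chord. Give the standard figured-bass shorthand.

no figures

E is the root of E minor, so the chord is in root position.
A triad in root position is figured 5/3, conventionally abbreviated (no figures — root-position triad).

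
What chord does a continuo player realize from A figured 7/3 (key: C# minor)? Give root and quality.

A major seventh

The figures 7/3 indicate a seventh chord in root position.
In root position the bass is the root, so the root is A.
The chord tones are A, C#, E, G#, giving A major seventh.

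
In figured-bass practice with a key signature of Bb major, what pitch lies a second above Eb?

F

Counting 1 letter step above Eb lands on F; in Bb major, that letter is F.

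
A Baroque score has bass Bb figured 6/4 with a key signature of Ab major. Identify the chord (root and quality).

The figures 6/4 indicate a triad in second inversion.
In second inversion the root lies a fourth above the bass: a fourth above Bb in Ab major is Eb.
The chord tones are Bb, Eb, G, giving Eb major.

Eb major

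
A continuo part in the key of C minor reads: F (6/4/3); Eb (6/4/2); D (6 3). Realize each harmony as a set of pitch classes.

F, Ab, Bb, D | Eb, F, Ab, C | D, F, Bb

F (6/4/3): F, Ab, Bb, D.
Eb (6/4/2): Eb, F, Ab, C.
D (6/3): D, F, Bb.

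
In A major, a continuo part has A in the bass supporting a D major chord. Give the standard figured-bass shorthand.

A is the fifth of D major, so the chord is in second inversion.
A triad in second inversion is figured 6/4, conventionally abbreviated 6/4.

6/4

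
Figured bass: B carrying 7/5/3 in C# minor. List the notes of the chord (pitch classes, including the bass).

B, D#, F#, A

A third above B in this key is D#.
A fifth above B in this key is F#.
A seventh above B in this key is A.
Together with the bass B, this spells B dominant seventh in root position.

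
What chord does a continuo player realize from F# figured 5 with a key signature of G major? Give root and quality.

The figures 5 indicate a triad in root position.
In root position the bass is the root, so the root is F#.
The chord tones are F#, A, C, giving F# diminished.

F# diminished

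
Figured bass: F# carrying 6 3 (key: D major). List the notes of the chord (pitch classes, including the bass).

F#, A, D

A third above F# in this key is A.
A sixth above F# in this key is D.
Together with the bass F#, this spells D major in first inversion.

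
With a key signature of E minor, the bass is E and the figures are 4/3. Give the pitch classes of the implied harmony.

The written figures 4/3 are shorthand for 6/4/3: the 6 is implied.
A third above E in this key is G.
A fourth above E in this key is A.
A sixth above E in this key is C.
Together with the bass E, this spells A minor seventh in second inversion.

E, G, A, C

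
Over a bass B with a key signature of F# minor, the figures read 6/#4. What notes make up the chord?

A fourth above B in this key is E, raised to E# by the sharp.
A sixth above B in this key is G#.
Together with the bass B, this spells E# diminished in second inversion.

B, E#, G#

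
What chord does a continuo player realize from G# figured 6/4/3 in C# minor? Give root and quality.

The figures 6/4/3 indicate a seventh chord in second inversion.
In second inversion the root lies a fourth above the bass: a fourth above G# in C# minor is C#.
The chord tones are G#, B, C#, E, giving C# minor seventh.

C# minor seventh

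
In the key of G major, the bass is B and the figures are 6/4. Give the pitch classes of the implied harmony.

A fourth above B in this key is E.
A sixth above B in this key is G.
Together with the bass B, this spells E minor in second inversion.

B, E, G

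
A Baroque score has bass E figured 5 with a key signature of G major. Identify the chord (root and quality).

The figures 5 indicate a triad in root position.
In root position the bass is the root, so the root is E.
The chord tones are E, G, B, giving E minor.

E minor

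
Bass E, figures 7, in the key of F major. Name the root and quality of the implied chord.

The figures 7 indicate a seventh chord in root position.
In root position the bass is the root, so the root is E.
The chord tones are E, G, Bb, D, giving E half-diminished seventh.

E half-diminished seventh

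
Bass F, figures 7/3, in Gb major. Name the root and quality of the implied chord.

The figures 7/3 indicate a seventh chord in root position.
In root position the bass is the root, so the root is F.
The chord tones are F, Ab, Cb, Eb, giving F half-diminished seventh.

F half-diminished seventh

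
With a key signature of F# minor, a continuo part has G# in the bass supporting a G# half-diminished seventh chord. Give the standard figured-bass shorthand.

G# is the root of G# half-diminished seventh, so the chord is in root position.
A seventh chord in root position is figured 7/5/3, conventionally abbreviated 7.

7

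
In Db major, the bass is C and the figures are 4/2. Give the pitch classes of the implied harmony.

C, Db, F, Ab

The written figures 4/2 are shorthand for 6/4/2: the 6 is implied.
A second above C in this key is Db.
A fourth above C in this key is F.
A sixth above C in this key is Ab.
Together with the bass C, this spells Db major seventh in third inversion.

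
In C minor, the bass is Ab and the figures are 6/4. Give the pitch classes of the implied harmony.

Ab, D, F

A fourth above Ab in this key is D.
A sixth above Ab in this key is F.
Together with the bass Ab, this spells D diminished in second inversion.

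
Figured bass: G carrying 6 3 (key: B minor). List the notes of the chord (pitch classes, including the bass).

A third above G in this key is B.
A sixth above G in this key is E.
Together with the bass G, this spells E minor in first inversion.

G, B, E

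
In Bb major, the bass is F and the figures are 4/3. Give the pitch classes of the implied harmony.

F, A, Bb, D

The written figures 4/3 are shorthand for 6/4/3: the 6 is implied.
A third above F in this key is A.
A fourth above F in this key is Bb.
A sixth above F in this key is D.
Together with the bass F, this spells Bb major seventh in second inversion.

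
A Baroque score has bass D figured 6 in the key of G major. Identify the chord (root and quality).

The figures 6 indicate a triad in first inversion.
In first inversion the root lies a sixth above the bass: a sixth above D in G major is B.
The chord tones are D, F#, B, giving B minor.

B minor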